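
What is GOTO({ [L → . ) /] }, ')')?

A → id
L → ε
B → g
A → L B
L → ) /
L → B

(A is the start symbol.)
{ [L → ) . /] }

GOTO(I, ')') = CLOSURE({ [A → αX.β] : [A → α.Xβ] ∈ I, X = ')' })

Items with dot before ')', with the dot advanced:
  [L → . ) /] → [L → ) . /]
Closure adds nothing (no advanced item has the dot before a non-terminal).

GOTO = { [L → ) . /] }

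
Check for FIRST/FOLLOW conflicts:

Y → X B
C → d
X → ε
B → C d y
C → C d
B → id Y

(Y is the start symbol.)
A FIRST/FOLLOW conflict occurs when a non-terminal N has a nullable alternative N → β (β ⇒* ε) and another alternative N → α with FIRST(α) ∩ FOLLOW(N) ≠ ∅: on such a lookahead the parser cannot decide between expanding α and letting N vanish via β.

Nullable non-terminals: X.
X has a nullable alternative but only one production, so nothing to check.

B, C, Y have no nullable alternative, so no FIRST/FOLLOW check is needed there.

No FIRST/FOLLOW conflicts found.

Answer: No FIRST/FOLLOW conflicts.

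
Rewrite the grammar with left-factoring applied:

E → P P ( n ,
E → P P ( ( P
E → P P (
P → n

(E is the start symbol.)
E → P P ( E'
E' → n ,
E' → ( P
E' → ε
P → n

Left-factoring transforms A → αβ₁ | αβ₂ into A → αA' and A' → β₁ | β₂
(α is the longest common prefix among the alternatives). Repeat until
no nonterminal has two alternatives with a common prefix.

Round 1: E has alternatives sharing prefix 'P P ('. Introduce E': E → P P ( E'
  Add: E' → n ,
  Add: E' → ( P
  Add: E' → ε

No remaining common prefixes — done.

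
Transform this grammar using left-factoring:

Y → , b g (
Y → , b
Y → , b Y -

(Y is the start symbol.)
Y → , b Y'
Y' → g (
Y' → ε
Y' → Y -

Left-factoring transforms A → αβ₁ | αβ₂ into A → αA' and A' → β₁ | β₂
(α is the longest common prefix among the alternatives). Repeat until
no nonterminal has two alternatives with a common prefix.

Round 1: Y has alternatives sharing prefix ', b'. Introduce Y': Y → , b Y'
  Add: Y' → g (
  Add: Y' → ε
  Add: Y' → Y -

No remaining common prefixes — done.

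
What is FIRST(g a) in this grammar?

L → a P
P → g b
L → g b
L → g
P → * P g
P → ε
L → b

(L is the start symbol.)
{ 'g' }

To compute FIRST(g a), process the symbols left to right:
Symbol g is a terminal. Add 'g' and stop.
FIRST(g a) = { 'g' }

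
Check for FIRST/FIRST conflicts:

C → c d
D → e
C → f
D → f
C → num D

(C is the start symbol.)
A FIRST/FIRST conflict occurs when two productions N → α and N → β for the same non-terminal have FIRST(α) ∩ FIRST(β) ≠ ∅ (with ε ∈ FIRST of a nullable right-hand side, so two nullable alternatives also conflict).

Productions for C:
  C → c d: FIRST = { 'c' }
  C → f: FIRST = { 'f' }
  C → num D: FIRST = { 'num' }
Productions for D:
  D → e: FIRST = { 'e' }
  D → f: FIRST = { 'f' }

All alternatives of each non-terminal have pairwise disjoint FIRST sets.

Answer: No FIRST/FIRST conflicts.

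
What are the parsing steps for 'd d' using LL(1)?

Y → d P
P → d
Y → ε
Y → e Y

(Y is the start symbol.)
Stack is shown with the top on the left.

Stack  Input  Action
--------------------
Y $    d d $  output Y → d P
d P $  d d $  match 'd'
P $    d $    output P → d
d $    d $    match 'd'
$      $      accept

The string is accepted.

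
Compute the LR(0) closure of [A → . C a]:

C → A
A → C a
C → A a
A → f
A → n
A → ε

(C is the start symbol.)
{ [A → . C a], [A → . f], [A → . n], [A → .], [C → . A a], [C → . A] }

To compute CLOSURE, for each item [A → α.Bβ] where B is a non-terminal, add [B → .γ] for all productions B → γ; repeat for the newly added items until nothing changes.

Start with: [A → . C a]
  [A → . C a] has the dot before C: add [C → . A], [C → . A a]
  [C → . A] has the dot before A: add [A → . f], [A → . n], [A → .]
No further items can be added.

CLOSURE = { [A → . C a], [A → . f], [A → . n], [A → .], [C → . A a], [C → . A] }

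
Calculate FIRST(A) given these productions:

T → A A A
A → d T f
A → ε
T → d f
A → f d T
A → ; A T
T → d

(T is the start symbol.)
{ ';', 'd', 'f', ε }

To compute FIRST(A), examine every production with A on the left-hand side, reading each right-hand side left to right until a non-nullable symbol is reached.

From A → d T f:
  - d is a terminal: add 'd' and stop
From A → ε:
  - ε-production, so ε ∈ FIRST(A)
From A → f d T:
  - f is a terminal: add 'f' and stop
From A → ; A T:
  - ';' is a terminal: add ';' and stop

Collecting: FIRST(A) = { ';', 'd', 'f', ε }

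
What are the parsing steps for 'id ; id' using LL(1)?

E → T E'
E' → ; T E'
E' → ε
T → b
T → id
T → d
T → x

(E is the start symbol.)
LL(1) parsing maintains a stack (initially the start symbol over $) and the input. At each step: if the stack top is a terminal, match it against the current input token; if it is a non-terminal N, replace it with the RHS of M[N, lookahead] (the unique production whose predict set contains the lookahead).

Stack is shown with the top on the left.

Stack     Input      Action
---------------------------
E $       id ; id $  output E → T E'
T E' $    id ; id $  output T → id
id E' $   id ; id $  match 'id'
E' $      ; id $     output E' → ; T E'
; T E' $  ; id $     match ';'
T E' $    id $       output T → id
id E' $   id $       match 'id'
E' $      $          output E' → ε
$         $          accept

The string is accepted.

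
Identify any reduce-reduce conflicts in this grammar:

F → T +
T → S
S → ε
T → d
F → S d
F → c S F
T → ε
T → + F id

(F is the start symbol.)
A reduce-reduce conflict occurs when an LR(0) state has two complete items [A → α .] and [B → β .] — both call for a reduction, and with no lookahead the parser cannot choose between them.

Augment with F' → F and build the canonical LR(0) collection (I0 = CLOSURE({[F' → . F]}), then GOTO on every symbol after a dot until no new states appear). It has 13 states:
  I0: { [F → . S d], [F → . T +], [F → . c S F], [F' → . F], [S → .], [T → . + F id], [T → . S], [T → . d], [T → .] }  — shift, 2 reduces
  I1: { [F → . S d], [F → . T +], [F → . c S F], [S → .], [T → + . F id], [T → . + F id], [T → . S], [T → . d], [T → .] }  — shift, 2 reduces
  I2: { [F' → F .] }  — accept
  I3: { [F → S . d], [T → S .] }  — shift, reduce
  I4: { [F → T . +] }  — shift
  I5: { [F → c . S F], [S → .] }  — reduce
  I6: { [T → d .] }  — reduce
  I7: { [F → . S d], [F → . T +], [F → . c S F], [F → c S . F], [S → .], [T → . + F id], [T → . S], [T → . d], [T → .] }  — shift, 2 reduces
  I8: { [F → c S F .] }  — reduce
  I9: { [F → T + .] }  — reduce
  I10: { [F → S d .] }  — reduce
  I11: { [T → + F . id] }  — shift
  I12: { [T → + F id .] }  — reduce

I0 contains complete items [S → .], [T → .] — reduce-reduce conflict.
I1 contains complete items [S → .], [T → .] — reduce-reduce conflict.
I7 contains complete items [S → .], [T → .] — reduce-reduce conflict.

Answer: Yes — I0: [S → .] vs [T → .]; I1: [S → .] vs [T → .]; I7: [S → .] vs [T → .]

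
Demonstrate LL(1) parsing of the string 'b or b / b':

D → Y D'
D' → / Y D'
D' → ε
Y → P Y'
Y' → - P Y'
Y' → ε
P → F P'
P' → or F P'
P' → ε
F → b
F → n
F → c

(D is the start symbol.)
LL(1) parsing maintains a stack (initially the start symbol over $) and the input. At each step: if the stack top is a terminal, match it against the current input token; if it is a non-terminal N, replace it with the RHS of M[N, lookahead] (the unique production whose predict set contains the lookahead).

Stack is shown with the top on the left.

Stack            Input         Action
-------------------------------------
D $              b or b / b $  output D → Y D'
Y D' $           b or b / b $  output Y → P Y'
P Y' D' $        b or b / b $  output P → F P'
F P' Y' D' $     b or b / b $  output F → b
b P' Y' D' $     b or b / b $  match 'b'
P' Y' D' $       or b / b $    output P' → or F P'
or F P' Y' D' $  or b / b $    match 'or'
F P' Y' D' $     b / b $       output F → b
b P' Y' D' $     b / b $       match 'b'
P' Y' D' $       / b $         output P' → ε
Y' D' $          / b $         output Y' → ε
D' $             / b $         output D' → / Y D'
/ Y D' $         / b $         match '/'
Y D' $           b $           output Y → P Y'
P Y' D' $        b $           output P → F P'
F P' Y' D' $     b $           output F → b
b P' Y' D' $     b $           match 'b'
P' Y' D' $       $             output P' → ε
Y' D' $          $             output Y' → ε
D' $             $             output D' → ε
$                $             accept

The string is accepted.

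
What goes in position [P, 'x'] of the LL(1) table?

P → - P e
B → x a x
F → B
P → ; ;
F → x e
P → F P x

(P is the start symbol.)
P → F P x

To find M[P, 'x'], we find productions for P where 'x' is in the predict set (PREDICT(N → α) = (FIRST(α) \ {ε}) ∪ (FOLLOW(N) if α ⇒* ε)).

Relevant sets:
  FIRST(F) = { 'x' }

P → - P e: PREDICT = { '-' }
P → ; ;: PREDICT = { ';' }
P → F P x: PREDICT = { 'x' }
  'x' is in predict set, so this production goes in M[P, 'x']

M[P, 'x'] = P → F P x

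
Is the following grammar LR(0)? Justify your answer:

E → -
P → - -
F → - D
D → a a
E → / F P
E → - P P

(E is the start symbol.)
No. Shift-reduce conflict between [E → - .] and [P → . - -]

A grammar is LR(0) if no state in the canonical LR(0) collection has:
  - both a shift item (dot before a terminal) and a complete item (shift-reduce conflict), or
  - two or more complete items (reduce-reduce conflict; the accept item [E' → E .] counts as a complete item here).

Augment with E' → E and build the canonical LR(0) collection (I0 = CLOSURE({[E' → . E]}), then GOTO on every symbol after a dot until no new states appear). It has 14 states:
  I0: { [E → . - P P], [E → . -], [E → . / F P], [E' → . E] }  — shift
  I1: { [E → - . P P], [E → - .], [P → . - -] }  — shift, reduce
  I2: { [E → / . F P], [F → . - D] }  — shift
  I3: { [E' → E .] }  — accept
  I4: { [D → . a a], [F → - . D] }  — shift
  I5: { [E → / F . P], [P → . - -] }  — shift
  I6: { [P → - . -] }  — shift
  I7: { [E → / F P .] }  — reduce
  I8: { [P → - - .] }  — reduce
  I9: { [F → - D .] }  — reduce
  I10: { [D → a . a] }  — shift
  I11: { [D → a a .] }  — reduce
  I12: { [E → - P . P], [P → . - -] }  — shift
  I13: { [E → - P P .] }  — reduce

Conflict in state I1:
  Shift-reduce conflict between [E → - .] and [P → . - -]
So the grammar is NOT LR(0).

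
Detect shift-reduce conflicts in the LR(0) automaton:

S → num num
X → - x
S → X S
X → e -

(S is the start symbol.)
A shift-reduce conflict occurs when an LR(0) state has both:
  - a complete (reduce) item [A → α .] (dot at the end), and
  - a shift item [B → β . c γ] (dot before a terminal).

Augment with S' → S and build the canonical LR(0) collection (I0 = CLOSURE({[S' → . S]}), then GOTO on every symbol after a dot until no new states appear). It has 10 states:
  I0: { [S → . X S], [S → . num num], [S' → . S], [X → . - x], [X → . e -] }  — shift
  I1: { [X → - . x] }  — shift
  I2: { [S' → S .] }  — accept
  I3: { [S → . X S], [S → . num num], [S → X . S], [X → . - x], [X → . e -] }  — shift
  I4: { [X → e . -] }  — shift
  I5: { [S → num . num] }  — shift
  I6: { [S → num num .] }  — reduce
  I7: { [X → e - .] }  — reduce
  I8: { [S → X S .] }  — reduce
  I9: { [X → - x .] }  — reduce

No state contains both a complete item and a shift item.

Answer: No shift-reduce conflicts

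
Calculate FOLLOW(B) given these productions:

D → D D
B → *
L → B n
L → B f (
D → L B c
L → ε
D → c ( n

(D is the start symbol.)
To compute FOLLOW(B), find every occurrence of B on a right-hand side N → α B β: add FIRST(β) \ {ε}, and if β is empty or nullable also add FOLLOW(N). Iterate to a fixed point.

In L → B n: B is followed by n, add FIRST(n) \ {ε} = { 'n' }
In L → B f (: B is followed by f '(', add FIRST(f '(') \ {ε} = { 'f' }
In D → L B c: B is followed by c, add FIRST(c) \ {ε} = { 'c' }

Taking the union: FOLLOW(B) = { 'c', 'f', 'n' }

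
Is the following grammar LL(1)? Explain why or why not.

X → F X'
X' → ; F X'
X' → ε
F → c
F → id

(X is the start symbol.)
A grammar is LL(1) if for each non-terminal N with multiple productions, the predict sets of those productions are pairwise disjoint, where PREDICT(N → α) = (FIRST(α) \ {ε}) ∪ (FOLLOW(N) if α ⇒* ε).

Relevant sets:
  FOLLOW(X') = { $ }

For X':
  PREDICT(X' → ';' F X') = { ';' }
  PREDICT(X' → ε) = { $ }
For F:
  PREDICT(F → c) = { 'c' }
  PREDICT(F → id) = { 'id' }
X has a single production, so nothing to check there.

All predict sets are disjoint. The grammar IS LL(1).

Answer: Yes, the grammar is LL(1).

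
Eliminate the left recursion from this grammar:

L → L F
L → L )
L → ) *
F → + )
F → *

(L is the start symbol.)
L is directly left-recursive. The standard transformation for
  A → A α₁ | ... | A α_m | β₁ | ... | β_n
is
  A  → β₁ A' | ... | β_n A'
  A' → α₁ A' | ... | α_m A' | ε

L → ) * becomes L → ) * L'
L → L F becomes L' → F L'
L → L ) becomes L' → ) L'
Add L' → ε

Productions for other non-terminals are unchanged:
  F → + )
  F → *

Resulting grammar:
L → ) * L'
L' → F L'
L' → ) L'
L' → ε
F → + )
F → *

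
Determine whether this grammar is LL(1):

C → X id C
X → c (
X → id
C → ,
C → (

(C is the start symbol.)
Yes, the grammar is LL(1).

A grammar is LL(1) if for each non-terminal N with multiple productions, the predict sets of those productions are pairwise disjoint, where PREDICT(N → α) = (FIRST(α) \ {ε}) ∪ (FOLLOW(N) if α ⇒* ε).

Relevant sets:
  FIRST(X) = { 'c', 'id' }

For C:
  PREDICT(C → X id C) = { 'c', 'id' }
  PREDICT(C → ',') = { ',' }
  PREDICT(C → '(') = { '(' }
For X:
  PREDICT(X → c '(') = { 'c' }
  PREDICT(X → id) = { 'id' }

All predict sets are disjoint. The grammar IS LL(1).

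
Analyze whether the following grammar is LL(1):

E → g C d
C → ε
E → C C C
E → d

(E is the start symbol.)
Relevant sets:
  FIRST(C) = { ε }
  FOLLOW(E) = { $ }

For E:
  PREDICT(E → g C d) = { 'g' }
  PREDICT(E → C C C) = { $ }
  PREDICT(E → d) = { 'd' }
C has a single production, so nothing to check there.

All predict sets are disjoint. The grammar IS LL(1).

Answer: Yes, the grammar is LL(1).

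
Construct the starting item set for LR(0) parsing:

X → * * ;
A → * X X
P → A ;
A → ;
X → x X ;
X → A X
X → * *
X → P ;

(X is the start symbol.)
{ [A → . * X X], [A → . ;], [P → . A ;], [X → . * * ;], [X → . * *], [X → . A X], [X → . P ;], [X → . x X ;], [X' → . X] }

First, augment the grammar with X' → X
I₀ = CLOSURE({ [X' → . X] }):
  [X' → . X] has the dot before X: add [X → . * * ;], [X → . x X ;], [X → . A X], [X → . * *], [X → . P ;]
  [X → . A X] has the dot before A: add [A → . * X X], [A → . ;]
  [X → . P ;] has the dot before P: add [P → . A ;]
No further items can be added.

I₀ = { [A → . * X X], [A → . ;], [P → . A ;], [X → . * * ;], [X → . * *], [X → . A X], [X → . P ;], [X → . x X ;], [X' → . X] }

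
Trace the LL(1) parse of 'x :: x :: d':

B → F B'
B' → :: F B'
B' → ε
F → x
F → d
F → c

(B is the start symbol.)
Stack is shown with the top on the left.

Stack      Input          Action
--------------------------------
B $        x :: x :: d $  output B → F B'
F B' $     x :: x :: d $  output F → x
x B' $     x :: x :: d $  match 'x'
B' $       :: x :: d $    output B' → :: F B'
:: F B' $  :: x :: d $    match '::'
F B' $     x :: d $       output F → x
x B' $     x :: d $       match 'x'
B' $       :: d $         output B' → :: F B'
:: F B' $  :: d $         match '::'
F B' $     d $            output F → d
d B' $     d $            match 'd'
B' $       $              output B' → ε
$          $              accept

The string is accepted.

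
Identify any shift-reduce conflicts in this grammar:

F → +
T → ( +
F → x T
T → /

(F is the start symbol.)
A shift-reduce conflict occurs when an LR(0) state has both:
  - a complete (reduce) item [A → α .] (dot at the end), and
  - a shift item [B → β . c γ] (dot before a terminal).

Augment with F' → F and build the canonical LR(0) collection (I0 = CLOSURE({[F' → . F]}), then GOTO on every symbol after a dot until no new states appear). It has 8 states:
  I0: { [F → . +], [F → . x T], [F' → . F] }  — shift
  I1: { [F → + .] }  — reduce
  I2: { [F' → F .] }  — accept
  I3: { [F → x . T], [T → . ( +], [T → . /] }  — shift
  I4: { [T → ( . +] }  — shift
  I5: { [T → / .] }  — reduce
  I6: { [F → x T .] }  — reduce
  I7: { [T → ( + .] }  — reduce

No state contains both a complete item and a shift item.

Answer: No shift-reduce conflicts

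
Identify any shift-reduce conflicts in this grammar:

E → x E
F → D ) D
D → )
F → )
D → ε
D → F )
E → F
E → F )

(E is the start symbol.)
A shift-reduce conflict occurs when an LR(0) state has both:
  - a complete (reduce) item [A → α .] (dot at the end), and
  - a shift item [B → β . c γ] (dot before a terminal).

Augment with E' → E and build the canonical LR(0) collection (I0 = CLOSURE({[E' → . E]}), then GOTO on every symbol after a dot until no new states appear). It has 12 states:
  I0: { [D → . )], [D → . F )], [D → .], [E → . F )], [E → . F], [E → . x E], [E' → . E], [F → . )], [F → . D ) D] }  — shift, reduce
  I1: { [D → ) .], [F → ) .] }  — 2 reduces
  I2: { [F → D . ) D] }  — shift
  I3: { [E' → E .] }  — accept
  I4: { [D → F . )], [E → F . )], [E → F .] }  — shift, reduce
  I5: { [D → . )], [D → . F )], [D → .], [E → . F )], [E → . F], [E → . x E], [E → x . E], [F → . )], [F → . D ) D] }  — shift, reduce
  I6: { [E → x E .] }  — reduce
  I7: { [D → F ) .], [E → F ) .] }  — 2 reduces
  I8: { [D → . )], [D → . F )], [D → .], [F → . )], [F → . D ) D], [F → D ) . D] }  — shift, reduce
  I9: { [F → D ) D .], [F → D . ) D] }  — shift, reduce
  I10: { [D → F . )] }  — shift
  I11: { [D → F ) .] }  — reduce

I0 contains reduce item [D → .] and shift items [D → . )], [E → . x E], [F → . )] — shift-reduce conflict.
I4 contains reduce item [E → F .] and shift items [D → F . )], [E → F . )] — shift-reduce conflict.
I5 contains reduce item [D → .] and shift items [D → . )], [E → . x E], [F → . )] — shift-reduce conflict.
I8 contains reduce item [D → .] and shift items [D → . )], [F → . )] — shift-reduce conflict.
I9 contains reduce item [F → D ) D .] and shift item [F → D . ) D] — shift-reduce conflict.

Answer: Yes — I0: [D → .] vs [D → . )]; I4: [E → F .] vs [D → F . )]; I5: [D → .] vs [D → . )]; I8: [D → .] vs [D → . )]; I9: [F → D ) D .] vs [F → D . ) D]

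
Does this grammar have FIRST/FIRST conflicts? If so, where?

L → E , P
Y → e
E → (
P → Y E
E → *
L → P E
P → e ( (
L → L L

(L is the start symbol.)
A FIRST/FIRST conflict occurs when two productions N → α and N → β for the same non-terminal have FIRST(α) ∩ FIRST(β) ≠ ∅ (with ε ∈ FIRST of a nullable right-hand side, so two nullable alternatives also conflict).

FIRST sets of the non-terminals at (or reachable through a nullable prefix from) the front of some alternative:
  FIRST(E) = { '(', '*' }
  FIRST(P) = { 'e' }
  FIRST(L) = { '(', '*', 'e' }
  FIRST(Y) = { 'e' }

Productions for L:
  L → E , P: FIRST = { '(', '*' }
  L → P E: FIRST = { 'e' }
  L → L L: FIRST = { '(', '*', 'e' }
Productions for E:
  E → (: FIRST = { '(' }
  E → *: FIRST = { '*' }
Productions for P:
  P → Y E: FIRST = { 'e' }
  P → e ( (: FIRST = { 'e' }
Y has only one production, so no FIRST/FIRST conflict is possible there.

Conflict for L: L → E , P and L → L L
  Overlap: { '(', '*' }
Conflict for L: L → P E and L → L L
  Overlap: { 'e' }
Conflict for P: P → Y E and P → e ( (
  Overlap: { 'e' }

Answer: Yes. L → E ',' P / L → L L on { '(', '*' }; L → P E / L → L L on { 'e' }; P → Y E / P → e '(' '(' on { 'e' }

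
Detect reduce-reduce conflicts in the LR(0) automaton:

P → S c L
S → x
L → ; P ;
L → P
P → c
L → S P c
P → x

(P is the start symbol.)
Yes — I4: [P → x .] vs [S → x .]

A reduce-reduce conflict occurs when an LR(0) state has two complete items [A → α .] and [B → β .] — both call for a reduction, and with no lookahead the parser cannot choose between them.

Augment with P' → P and build the canonical LR(0) collection (I0 = CLOSURE({[P' → . P]}), then GOTO on every symbol after a dot until no new states appear). It has 15 states:
  I0: { [P → . S c L], [P → . c], [P → . x], [P' → . P], [S → . x] }  — shift
  I1: { [P' → P .] }  — accept
  I2: { [P → S . c L] }  — shift
  I3: { [P → c .] }  — reduce
  I4: { [P → x .], [S → x .] }  — 2 reduces
  I5: { [L → . ; P ;], [L → . P], [L → . S P c], [P → . S c L], [P → . c], [P → . x], [P → S c . L], [S → . x] }  — shift
  I6: { [L → ; . P ;], [P → . S c L], [P → . c], [P → . x], [S → . x] }  — shift
  I7: { [P → S c L .] }  — reduce
  I8: { [L → P .] }  — reduce
  I9: { [L → S . P c], [P → . S c L], [P → . c], [P → . x], [P → S . c L], [S → . x] }  — shift
  I10: { [L → S P . c] }  — shift
  I11: { [L → . ; P ;], [L → . P], [L → . S P c], [P → . S c L], [P → . c], [P → . x], [P → S c . L], [P → c .], [S → . x] }  — shift, reduce
  I12: { [L → S P c .] }  — reduce
  I13: { [L → ; P . ;] }  — shift
  I14: { [L → ; P ; .] }  — reduce

I4 contains complete items [P → x .], [S → x .] — reduce-reduce conflict.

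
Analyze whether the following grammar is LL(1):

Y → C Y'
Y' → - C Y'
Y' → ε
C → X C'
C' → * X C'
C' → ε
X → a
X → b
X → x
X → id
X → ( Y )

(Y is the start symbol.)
Yes, the grammar is LL(1).

Relevant sets:
  FOLLOW(Y') = { $, ')' }
  FOLLOW(C') = { $, ')', '-' }

For Y':
  PREDICT(Y' → '-' C Y') = { '-' }
  PREDICT(Y' → ε) = { $, ')' }
For C':
  PREDICT(C' → '*' X C') = { '*' }
  PREDICT(C' → ε) = { $, ')', '-' }
For X:
  PREDICT(X → a) = { 'a' }
  PREDICT(X → b) = { 'b' }
  PREDICT(X → x) = { 'x' }
  PREDICT(X → id) = { 'id' }
  PREDICT(X → '(' Y ')') = { '(' }
Y, C have a single production, so nothing to check there.

All predict sets are disjoint. The grammar IS LL(1).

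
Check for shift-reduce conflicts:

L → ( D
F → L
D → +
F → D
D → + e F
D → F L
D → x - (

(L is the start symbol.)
Augment with L' → L and build the canonical LR(0) collection (I0 = CLOSURE({[L' → . L]}), then GOTO on every symbol after a dot until no new states appear). It has 14 states:
  I0: { [L → . ( D], [L' → . L] }  — shift
  I1: { [D → . + e F], [D → . +], [D → . F L], [D → . x - (], [F → . D], [F → . L], [L → ( . D], [L → . ( D] }  — shift
  I2: { [L' → L .] }  — accept
  I3: { [D → + . e F], [D → + .] }  — shift, reduce
  I4: { [F → D .], [L → ( D .] }  — 2 reduces
  I5: { [D → F . L], [L → . ( D] }  — shift
  I6: { [F → L .] }  — reduce
  I7: { [D → x . - (] }  — shift
  I8: { [D → x - . (] }  — shift
  I9: { [D → x - ( .] }  — reduce
  I10: { [D → F L .] }  — reduce
  I11: { [D → + e . F], [D → . + e F], [D → . +], [D → . F L], [D → . x - (], [F → . D], [F → . L], [L → . ( D] }  — shift
  I12: { [F → D .] }  — reduce
  I13: { [D → + e F .], [D → F . L], [L → . ( D] }  — shift, reduce

I3 contains reduce item [D → + .] and shift item [D → + . e F] — shift-reduce conflict.
I13 contains reduce item [D → + e F .] and shift item [L → . ( D] — shift-reduce conflict.

Answer: Yes — I3: [D → + .] vs [D → + . e F]; I13: [D → + e F .] vs [L → . ( D]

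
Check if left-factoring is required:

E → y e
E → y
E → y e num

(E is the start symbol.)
Left-factoring is needed when two productions for the same non-terminal
share a common prefix on the right-hand side.

Productions for E:
  E → y e
  E → y
  E → y e num

Found common prefix 'y' in productions for E

Answer: Yes, E has productions with common prefix 'y'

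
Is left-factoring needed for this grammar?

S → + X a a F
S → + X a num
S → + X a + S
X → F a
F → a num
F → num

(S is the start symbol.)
Yes, S has productions with common prefix '+ X a'

Left-factoring is needed when two productions for the same non-terminal
share a common prefix on the right-hand side.

Productions for S:
  S → + X a a F
  S → + X a num
  S → + X a + S
Productions for F:
  F → a num
  F → num

Found common prefix '+ X a' in productions for S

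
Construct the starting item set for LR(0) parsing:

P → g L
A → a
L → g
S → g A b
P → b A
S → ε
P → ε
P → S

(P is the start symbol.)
{ [P → . S], [P → . b A], [P → . g L], [P → .], [P' → . P], [S → . g A b], [S → .] }

First, augment the grammar with P' → P
I₀ = CLOSURE({ [P' → . P] }):
  [P' → . P] has the dot before P: add [P → . g L], [P → . b A], [P → .], [P → . S]
  [P → . S] has the dot before S: add [S → . g A b], [S → .]
No further items can be added.

I₀ = { [P → . S], [P → . b A], [P → . g L], [P → .], [P' → . P], [S → . g A b], [S → .] }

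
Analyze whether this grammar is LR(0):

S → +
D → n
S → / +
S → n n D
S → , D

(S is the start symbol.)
Augment with S' → S and build the canonical LR(0) collection (I0 = CLOSURE({[S' → . S]}), then GOTO on every symbol after a dot until no new states appear). It has 11 states:
  I0: { [S → . +], [S → . , D], [S → . / +], [S → . n n D], [S' → . S] }  — shift
  I1: { [S → + .] }  — reduce
  I2: { [D → . n], [S → , . D] }  — shift
  I3: { [S → / . +] }  — shift
  I4: { [S' → S .] }  — accept
  I5: { [S → n . n D] }  — shift
  I6: { [D → . n], [S → n n . D] }  — shift
  I7: { [S → n n D .] }  — reduce
  I8: { [D → n .] }  — reduce
  I9: { [S → / + .] }  — reduce
  I10: { [S → , D .] }  — reduce

Every state is either a pure shift/goto state or contains exactly one complete item and nothing to shift — no conflicts. The grammar is LR(0).

Answer: Yes, the grammar is LR(0)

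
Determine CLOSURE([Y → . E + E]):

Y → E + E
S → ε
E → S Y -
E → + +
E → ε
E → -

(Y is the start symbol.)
To compute CLOSURE, for each item [A → α.Bβ] where B is a non-terminal, add [B → .γ] for all productions B → γ; repeat for the newly added items until nothing changes.

Start with: [Y → . E + E]
  [Y → . E + E] has the dot before E: add [E → . S Y -], [E → . + +], [E → .], [E → . -]
  [E → . S Y -] has the dot before S: add [S → .]
No further items can be added.

CLOSURE = { [E → . + +], [E → . -], [E → . S Y -], [E → .], [S → .], [Y → . E + E] }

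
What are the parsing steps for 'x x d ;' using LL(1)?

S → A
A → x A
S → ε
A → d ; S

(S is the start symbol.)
LL(1) parsing maintains a stack (initially the start symbol over $) and the input. At each step: if the stack top is a terminal, match it against the current input token; if it is a non-terminal N, replace it with the RHS of M[N, lookahead] (the unique production whose predict set contains the lookahead).

Stack is shown with the top on the left.

Stack    Input      Action
--------------------------
S $      x x d ; $  output S → A
A $      x x d ; $  output A → x A
x A $    x x d ; $  match 'x'
A $      x d ; $    output A → x A
x A $    x d ; $    match 'x'
A $      d ; $      output A → d ; S
d ; S $  d ; $      match 'd'
; S $    ; $        match ';'
S $      $          output S → ε
$        $          accept

The string is accepted.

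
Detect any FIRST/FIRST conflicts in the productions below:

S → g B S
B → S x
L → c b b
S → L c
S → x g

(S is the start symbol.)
FIRST sets of the non-terminals at (or reachable through a nullable prefix from) the front of some alternative:
  FIRST(L) = { 'c' }

Productions for S:
  S → g B S: FIRST = { 'g' }
  S → L c: FIRST = { 'c' }
  S → x g: FIRST = { 'x' }
B, L have only one production, so no FIRST/FIRST conflict is possible there.

All alternatives of each non-terminal have pairwise disjoint FIRST sets.

Answer: No FIRST/FIRST conflicts.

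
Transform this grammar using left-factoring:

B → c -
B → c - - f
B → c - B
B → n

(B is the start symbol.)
Left-factoring transforms A → αβ₁ | αβ₂ into A → αA' and A' → β₁ | β₂
(α is the longest common prefix among the alternatives). Repeat until
no nonterminal has two alternatives with a common prefix.

Round 1: B has alternatives sharing prefix 'c -'. Introduce B': B → c - B'
  Add: B' → ε
  Add: B' → - f
  Add: B' → B

No remaining common prefixes — done.

Resulting grammar:
B → c - B'
B' → ε
B' → - f
B' → B
B → n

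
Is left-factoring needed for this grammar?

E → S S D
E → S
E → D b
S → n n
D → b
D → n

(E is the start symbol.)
Yes, E has productions with common prefix 'S'

Left-factoring is needed when two productions for the same non-terminal
share a common prefix on the right-hand side.

Productions for E:
  E → S S D
  E → S
  E → D b
Productions for D:
  D → b
  D → n

Found common prefix 'S' in productions for E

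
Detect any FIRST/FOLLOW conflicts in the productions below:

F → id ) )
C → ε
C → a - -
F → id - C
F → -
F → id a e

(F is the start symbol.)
A FIRST/FOLLOW conflict occurs when a non-terminal N has a nullable alternative N → β (β ⇒* ε) and another alternative N → α with FIRST(α) ∩ FOLLOW(N) ≠ ∅: on such a lookahead the parser cannot decide between expanding α and letting N vanish via β.

Nullable non-terminals: C.

C: nullable alternative(s) C → ε; FOLLOW(C) = { $ }
  C → ε: FIRST \ {ε} = { } — this is the only nullable alternative, skip
  C → a - -: FIRST \ {ε} = { 'a' } — disjoint from FOLLOW(C)

F has no nullable alternative, so no FIRST/FOLLOW check is needed there.

No FIRST/FOLLOW conflicts found.

Answer: No FIRST/FOLLOW conflicts.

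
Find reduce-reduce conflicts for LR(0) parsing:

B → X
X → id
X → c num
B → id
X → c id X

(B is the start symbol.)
Yes — I4: [B → id .] vs [X → id .]

A reduce-reduce conflict occurs when an LR(0) state has two complete items [A → α .] and [B → β .] — both call for a reduction, and with no lookahead the parser cannot choose between them.

Augment with B' → B and build the canonical LR(0) collection (I0 = CLOSURE({[B' → . B]}), then GOTO on every symbol after a dot until no new states appear). It has 9 states:
  I0: { [B → . X], [B → . id], [B' → . B], [X → . c id X], [X → . c num], [X → . id] }  — shift
  I1: { [B' → B .] }  — accept
  I2: { [B → X .] }  — reduce
  I3: { [X → c . id X], [X → c . num] }  — shift
  I4: { [B → id .], [X → id .] }  — 2 reduces
  I5: { [X → . c id X], [X → . c num], [X → . id], [X → c id . X] }  — shift
  I6: { [X → c num .] }  — reduce
  I7: { [X → c id X .] }  — reduce
  I8: { [X → id .] }  — reduce

I4 contains complete items [B → id .], [X → id .] — reduce-reduce conflict.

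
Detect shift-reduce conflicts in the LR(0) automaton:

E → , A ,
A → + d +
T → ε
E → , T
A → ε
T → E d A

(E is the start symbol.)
A shift-reduce conflict occurs when an LR(0) state has both:
  - a complete (reduce) item [A → α .] (dot at the end), and
  - a shift item [B → β . c γ] (dot before a terminal).

Augment with E' → E and build the canonical LR(0) collection (I0 = CLOSURE({[E' → . E]}), then GOTO on every symbol after a dot until no new states appear). It has 12 states:
  I0: { [E → . , A ,], [E → . , T], [E' → . E] }  — shift
  I1: { [A → . + d +], [A → .], [E → , . A ,], [E → , . T], [E → . , A ,], [E → . , T], [T → . E d A], [T → .] }  — shift, 2 reduces
  I2: { [E' → E .] }  — accept
  I3: { [A → + . d +] }  — shift
  I4: { [E → , A . ,] }  — shift
  I5: { [T → E . d A] }  — shift
  I6: { [E → , T .] }  — reduce
  I7: { [A → . + d +], [A → .], [T → E d . A] }  — shift, reduce
  I8: { [T → E d A .] }  — reduce
  I9: { [E → , A , .] }  — reduce
  I10: { [A → + d . +] }  — shift
  I11: { [A → + d + .] }  — reduce

I1 contains reduce items [A → .], [T → .] and shift items [A → . + d +], [E → . , A ,], [E → . , T] — shift-reduce conflict.
I7 contains reduce item [A → .] and shift item [A → . + d +] — shift-reduce conflict.

Answer: Yes — I1: [A → .] vs [A → . + d +]; I7: [A → .] vs [A → . + d +]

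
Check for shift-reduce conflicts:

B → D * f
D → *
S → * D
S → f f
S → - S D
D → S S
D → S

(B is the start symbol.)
Yes — I1: [D → * .] vs [D → . *]; I5: [D → S .] vs [S → . * D]

A shift-reduce conflict occurs when an LR(0) state has both:
  - a complete (reduce) item [A → α .] (dot at the end), and
  - a shift item [B → β . c γ] (dot before a terminal).

Augment with B' → B and build the canonical LR(0) collection (I0 = CLOSURE({[B' → . B]}), then GOTO on every symbol after a dot until no new states appear). It has 15 states:
  I0: { [B → . D * f], [B' → . B], [D → . *], [D → . S S], [D → . S], [S → . * D], [S → . - S D], [S → . f f] }  — shift
  I1: { [D → * .], [D → . *], [D → . S S], [D → . S], [S → * . D], [S → . * D], [S → . - S D], [S → . f f] }  — shift, reduce
  I2: { [S → - . S D], [S → . * D], [S → . - S D], [S → . f f] }  — shift
  I3: { [B' → B .] }  — accept
  I4: { [B → D . * f] }  — shift
  I5: { [D → S . S], [D → S .], [S → . * D], [S → . - S D], [S → . f f] }  — shift, reduce
  I6: { [S → f . f] }  — shift
  I7: { [S → f f .] }  — reduce
  I8: { [D → . *], [D → . S S], [D → . S], [S → * . D], [S → . * D], [S → . - S D], [S → . f f] }  — shift
  I9: { [D → S S .] }  — reduce
  I10: { [S → * D .] }  — reduce
  I11: { [B → D * . f] }  — shift
  I12: { [B → D * f .] }  — reduce
  I13: { [D → . *], [D → . S S], [D → . S], [S → - S . D], [S → . * D], [S → . - S D], [S → . f f] }  — shift
  I14: { [S → - S D .] }  — reduce

I1 contains reduce item [D → * .] and shift items [D → . *], [S → . * D], [S → . - S D], [S → . f f] — shift-reduce conflict.
I5 contains reduce item [D → S .] and shift items [S → . * D], [S → . - S D], [S → . f f] — shift-reduce conflict.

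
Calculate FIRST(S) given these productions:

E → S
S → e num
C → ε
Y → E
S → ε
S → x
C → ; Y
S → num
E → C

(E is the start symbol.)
{ 'e', 'num', 'x', ε }

To compute FIRST(S), examine every production with S on the left-hand side, reading each right-hand side left to right until a non-nullable symbol is reached.

From S → e num:
  - e is a terminal: add 'e' and stop
From S → ε:
  - ε-production, so ε ∈ FIRST(S)
From S → x:
  - x is a terminal: add 'x' and stop
From S → num:
  - num is a terminal: add 'num' and stop

Collecting: FIRST(S) = { 'e', 'num', 'x', ε }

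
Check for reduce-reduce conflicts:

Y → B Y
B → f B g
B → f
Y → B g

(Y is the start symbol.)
A reduce-reduce conflict occurs when an LR(0) state has two complete items [A → α .] and [B → β .] — both call for a reduction, and with no lookahead the parser cannot choose between them.

Augment with Y' → Y and build the canonical LR(0) collection (I0 = CLOSURE({[Y' → . Y]}), then GOTO on every symbol after a dot until no new states appear). It has 8 states:
  I0: { [B → . f B g], [B → . f], [Y → . B Y], [Y → . B g], [Y' → . Y] }  — shift
  I1: { [B → . f B g], [B → . f], [Y → . B Y], [Y → . B g], [Y → B . Y], [Y → B . g] }  — shift
  I2: { [Y' → Y .] }  — accept
  I3: { [B → . f B g], [B → . f], [B → f . B g], [B → f .] }  — shift, reduce
  I4: { [B → f B . g] }  — shift
  I5: { [B → f B g .] }  — reduce
  I6: { [Y → B Y .] }  — reduce
  I7: { [Y → B g .] }  — reduce

No state contains more than one complete item.

Answer: No reduce-reduce conflicts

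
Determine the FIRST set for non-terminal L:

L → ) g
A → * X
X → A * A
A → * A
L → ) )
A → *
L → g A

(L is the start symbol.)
{ ')', 'g' }

To compute FIRST(L), examine every production with L on the left-hand side, reading each right-hand side left to right until a non-nullable symbol is reached.

From L → ) g:
  - ')' is a terminal: add ')' and stop
From L → ) ):
  - ')' is a terminal: add ')' and stop
From L → g A:
  - g is a terminal: add 'g' and stop

Collecting: FIRST(L) = { ')', 'g' }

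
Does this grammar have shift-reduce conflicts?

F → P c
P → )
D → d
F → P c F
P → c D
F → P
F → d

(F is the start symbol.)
A shift-reduce conflict occurs when an LR(0) state has both:
  - a complete (reduce) item [A → α .] (dot at the end), and
  - a shift item [B → β . c γ] (dot before a terminal).

Augment with F' → F and build the canonical LR(0) collection (I0 = CLOSURE({[F' → . F]}), then GOTO on every symbol after a dot until no new states appear). It has 10 states:
  I0: { [F → . P c F], [F → . P c], [F → . P], [F → . d], [F' → . F], [P → . )], [P → . c D] }  — shift
  I1: { [P → ) .] }  — reduce
  I2: { [F' → F .] }  — accept
  I3: { [F → P . c F], [F → P . c], [F → P .] }  — shift, reduce
  I4: { [D → . d], [P → c . D] }  — shift
  I5: { [F → d .] }  — reduce
  I6: { [P → c D .] }  — reduce
  I7: { [D → d .] }  — reduce
  I8: { [F → . P c F], [F → . P c], [F → . P], [F → . d], [F → P c . F], [F → P c .], [P → . )], [P → . c D] }  — shift, reduce
  I9: { [F → P c F .] }  — reduce

I3 contains reduce item [F → P .] and shift items [F → P . c], [F → P . c F] — shift-reduce conflict.
I8 contains reduce item [F → P c .] and shift items [F → . d], [P → . )], [P → . c D] — shift-reduce conflict.

Answer: Yes — I3: [F → P .] vs [F → P . c]; I8: [F → P c .] vs [F → . d]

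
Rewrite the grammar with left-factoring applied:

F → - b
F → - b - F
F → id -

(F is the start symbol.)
F → - b F'
F' → ε
F' → - F
F → id -

Left-factoring transforms A → αβ₁ | αβ₂ into A → αA' and A' → β₁ | β₂
(α is the longest common prefix among the alternatives). Repeat until
no nonterminal has two alternatives with a common prefix.

Round 1: F has alternatives sharing prefix '- b'. Introduce F': F → - b F'
  Add: F' → ε
  Add: F' → - F

No remaining common prefixes — done.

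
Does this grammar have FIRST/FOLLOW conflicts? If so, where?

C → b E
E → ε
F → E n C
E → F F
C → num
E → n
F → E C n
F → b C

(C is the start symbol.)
Yes. E → F F with FOLLOW(E) on { 'b', 'n', 'num' }; E → n with FOLLOW(E) on { 'n' }

A FIRST/FOLLOW conflict occurs when a non-terminal N has a nullable alternative N → β (β ⇒* ε) and another alternative N → α with FIRST(α) ∩ FOLLOW(N) ≠ ∅: on such a lookahead the parser cannot decide between expanding α and letting N vanish via β.

Nullable non-terminals: E.
FIRST sets used below: FIRST(F) = { 'b', 'n', 'num' }

E: nullable alternative(s) E → ε; FOLLOW(E) = { $, 'b', 'n', 'num' }
  E → ε: FIRST \ {ε} = { } — this is the only nullable alternative, skip
  E → F F: FIRST \ {ε} = { 'b', 'n', 'num' } — overlaps FOLLOW(E) on { 'b', 'n', 'num' }: CONFLICT
  E → n: FIRST \ {ε} = { 'n' } — overlaps FOLLOW(E) on { 'n' }: CONFLICT

C, F have no nullable alternative, so no FIRST/FOLLOW check is needed there.

So the grammar has 2 FIRST/FOLLOW conflicts (marked CONFLICT above).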